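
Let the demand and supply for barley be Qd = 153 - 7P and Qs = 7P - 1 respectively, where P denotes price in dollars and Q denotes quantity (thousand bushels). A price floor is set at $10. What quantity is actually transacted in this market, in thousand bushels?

In a free market, 153 - 7P = 7P - 1 gives the equilibrium P* = 11, Q* = 76.
Since 10 is below P* = 11, the floor does not bind and the free-market outcome prevails.

76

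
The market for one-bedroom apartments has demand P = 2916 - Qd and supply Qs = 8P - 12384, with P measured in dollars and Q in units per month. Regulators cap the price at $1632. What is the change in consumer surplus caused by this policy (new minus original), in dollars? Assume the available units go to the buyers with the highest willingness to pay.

-102272

Rearranging demand gives Qd = 2916 - P. Without the control the market clears where 2916 - P = 8P - 12384, i.e. P* = 1700 and Q* = 1216.
Since 1632 < 1700, the ceiling is binding.
At P = 1632: Qd = 2916 - 1632 = 1284 and Qs = 8·1632 - 12384 = 672.
Consumer surplus without the control is ½ · (2916 - 1700) · 1216 = 739328.
With the ceiling, 672 units are sold at 1632 (assume they go to the highest-value buyers). The demand price at Q = 672 is 2244, so CS = ½ · [(2916 - 1632) + (2244 - 1632)] · 672 = 637056.
Change in consumer surplus = 637056 - 739328 = -102272.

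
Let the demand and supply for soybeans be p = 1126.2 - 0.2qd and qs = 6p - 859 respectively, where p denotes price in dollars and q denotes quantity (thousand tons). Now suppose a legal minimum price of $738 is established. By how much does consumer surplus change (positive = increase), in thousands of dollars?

-342028

Rearranging demand gives qd = 5631 - 5p. Equilibrium: 5631 - 5p = 6p - 859, so 6490 = 11p and p* = 590, q* = 2681.
Since 738 > 590, the floor is binding.
At p = 738: qd = 5631 - 5·738 = 1941 and qs = 6·738 - 859 = 3569.
Consumer surplus without the control is ½ · (1126.2 - 590) · 2681 = 718776.1.
With the floor, consumers buy 1941 units at 738, so CS = ½ · (1126.2 - 738) · 1941 = 376748.1.
Change in consumer surplus = 376748.1 - 718776.1 = -342028.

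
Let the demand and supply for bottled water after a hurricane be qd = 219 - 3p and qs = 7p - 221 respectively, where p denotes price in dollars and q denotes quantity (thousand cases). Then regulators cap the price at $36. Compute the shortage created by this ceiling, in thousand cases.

Setting quantity demanded equal to quantity supplied, 219 - 3p = 7p - 221, gives p* = 44 and q* = 87.
The ceiling of 36 is below the equilibrium price 44, so it binds.
At p = 36: qd = 219 - 3·36 = 111 and qs = 7·36 - 221 = 31.
Shortage = qd - qs = 111 - 31 = 80.

80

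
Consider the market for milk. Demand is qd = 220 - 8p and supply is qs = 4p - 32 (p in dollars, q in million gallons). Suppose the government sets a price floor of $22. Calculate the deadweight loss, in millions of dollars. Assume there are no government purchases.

Without the control the market clears where 220 - 8p = 4p - 32, i.e. p* = 21 and q* = 52.
Since 22 > 21, the floor is binding.
At p = 22: qd = 220 - 8·22 = 44 and qs = 4·22 - 32 = 56.
Quantity traded falls to 44. At q = 44 the demand price is (220 - 44)/8 = 22 and the supply price is (32 + 44)/4 = 19.
Deadweight loss = ½ · (22 - 19) · (52 - 44) = ½ · 3 · 8 = 12.

12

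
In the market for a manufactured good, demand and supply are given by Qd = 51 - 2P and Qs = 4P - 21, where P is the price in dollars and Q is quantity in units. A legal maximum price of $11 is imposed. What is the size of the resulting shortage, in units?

6

Equilibrium: 51 - 2P = 4P - 21, so 72 = 6P and P* = 12, Q* = 27.
Because the ceiling (11) lies below the market-clearing price, it is binding.
At P = 11: Qd = 51 - 2·11 = 29 and Qs = 4·11 - 21 = 23.
Shortage = Qd - Qs = 29 - 23 = 6.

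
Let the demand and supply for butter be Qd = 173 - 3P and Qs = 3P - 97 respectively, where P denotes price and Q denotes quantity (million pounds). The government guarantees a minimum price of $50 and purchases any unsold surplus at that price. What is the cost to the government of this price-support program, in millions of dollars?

1500

In a free market, 173 - 3P = 3P - 97 gives the equilibrium P* = 45, Q* = 38.
Because the floor (50) lies above the market-clearing price, it is binding.
At P = 50: Qd = 173 - 3·50 = 23 and Qs = 3·50 - 97 = 53.
Surplus = Qs - Qd = 30.
Government expenditure = surplus × support price = 30 × 50 = 1500.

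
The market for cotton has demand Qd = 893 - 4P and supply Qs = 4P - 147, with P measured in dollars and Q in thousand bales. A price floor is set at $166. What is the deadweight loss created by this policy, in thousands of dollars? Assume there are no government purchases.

5184

Setting quantity demanded equal to quantity supplied, 893 - 4P = 4P - 147, gives P* = 130 and Q* = 373.
Because the floor (166) lies above the market-clearing price, it is binding.
At P = 166: Qd = 893 - 4·166 = 229 and Qs = 4·166 - 147 = 517.
Quantity traded falls to 229. At Q = 229 the demand price is (893 - 229)/4 = 166 and the supply price is (147 + 229)/4 = 94.
Deadweight loss = ½ · (166 - 94) · (373 - 229) = ½ · 72 · 144 = 5184.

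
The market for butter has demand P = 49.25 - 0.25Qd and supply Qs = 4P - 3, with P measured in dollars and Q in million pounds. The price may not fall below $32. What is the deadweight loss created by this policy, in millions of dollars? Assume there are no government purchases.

Rearranging demand gives Qd = 197 - 4P. In a free market, 197 - 4P = 4P - 3 gives the equilibrium P* = 25, Q* = 97.
Because the floor (32) lies above the market-clearing price, it is binding.
At P = 32: Qd = 197 - 4·32 = 69 and Qs = 4·32 - 3 = 125.
Quantity traded falls to 69. At Q = 69 the demand price is (197 - 69)/4 = 32 and the supply price is (3 + 69)/4 = 18.
Deadweight loss = ½ · (32 - 18) · (97 - 69) = ½ · 14 · 28 = 196.

196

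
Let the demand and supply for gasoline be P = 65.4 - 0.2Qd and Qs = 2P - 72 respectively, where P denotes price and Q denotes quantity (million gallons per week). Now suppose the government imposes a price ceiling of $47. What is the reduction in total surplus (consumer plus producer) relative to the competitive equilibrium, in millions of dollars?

Rearranging demand gives Qd = 327 - 5P. Equilibrium: 327 - 5P = 2P - 72, so 399 = 7P and P* = 57, Q* = 42.
Because the ceiling (47) lies below the market-clearing price, it is binding.
At P = 47: Qd = 327 - 5·47 = 92 and Qs = 2·47 - 72 = 22.
Quantity traded falls to 22. At Q = 22 the demand price is (327 - 22)/5 = 61 and the supply price is (72 + 22)/2 = 47.
Deadweight loss = ½ · (61 - 47) · (42 - 22) = ½ · 14 · 20 = 140.

140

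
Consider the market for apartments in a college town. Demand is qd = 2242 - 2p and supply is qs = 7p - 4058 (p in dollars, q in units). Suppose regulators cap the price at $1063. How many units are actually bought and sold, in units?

In a free market, 2242 - 2p = 7p - 4058 gives the equilibrium p* = 700, q* = 842.
The ceiling of 1063 is above the equilibrium price 700, so it is not binding; the market clears at p* = 700, q* = 842.

842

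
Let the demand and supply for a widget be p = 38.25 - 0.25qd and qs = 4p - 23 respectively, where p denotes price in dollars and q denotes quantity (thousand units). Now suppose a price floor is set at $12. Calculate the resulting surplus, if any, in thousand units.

0

Rearranging demand gives qd = 153 - 4p. In a free market, 153 - 4p = 4p - 23 gives the equilibrium p* = 22, q* = 65.
The floor of 12 is below the equilibrium price 22, so it is not binding; the market clears at p* = 22, q* = 65.
Since the control does not bind, there is no surplus.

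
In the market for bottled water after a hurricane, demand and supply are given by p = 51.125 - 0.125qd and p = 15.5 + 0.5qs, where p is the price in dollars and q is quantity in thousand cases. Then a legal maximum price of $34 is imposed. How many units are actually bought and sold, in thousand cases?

37

Rearranging demand gives qd = 409 - 8p; rearranging supply gives qs = 2p - 31. Setting quantity demanded equal to quantity supplied, 409 - 8p = 2p - 31, gives p* = 44 and q* = 57.
Since 34 < 44, the ceiling is binding.
At p = 34: qd = 409 - 8·34 = 137 and qs = 2·34 - 31 = 37.
The quantity actually transacted is the short side, supply: 37.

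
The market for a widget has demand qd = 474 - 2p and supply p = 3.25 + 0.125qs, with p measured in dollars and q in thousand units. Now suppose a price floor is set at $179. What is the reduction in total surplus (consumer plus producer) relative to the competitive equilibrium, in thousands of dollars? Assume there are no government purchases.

Rearranging supply gives qs = 8p - 26. Equilibrium: 474 - 2p = 8p - 26, so 500 = 10p and p* = 50, q* = 374.
Since 179 > 50, the floor is binding.
At p = 179: qd = 474 - 2·179 = 116 and qs = 8·179 - 26 = 1406.
Quantity traded falls to 116. At q = 116 the demand price is (474 - 116)/2 = 179 and the supply price is (26 + 116)/8 = 17.75.
Deadweight loss = ½ · (179 - 17.75) · (374 - 116) = ½ · 161.25 · 258 = 20801.25.

20801.25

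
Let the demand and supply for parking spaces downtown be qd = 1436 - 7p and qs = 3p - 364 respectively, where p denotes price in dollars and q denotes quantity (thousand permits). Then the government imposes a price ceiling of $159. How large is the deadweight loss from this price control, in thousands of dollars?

945

Setting quantity demanded equal to quantity supplied, 1436 - 7p = 3p - 364, gives p* = 180 and q* = 176.
Because the ceiling (159) lies below the market-clearing price, it is binding.
At p = 159: qd = 1436 - 7·159 = 323 and qs = 3·159 - 364 = 113.
Quantity traded falls to 113. At q = 113 the demand price is (1436 - 113)/7 = 189 and the supply price is (364 + 113)/3 = 159.
Deadweight loss = ½ · (189 - 159) · (176 - 113) = ½ · 30 · 63 = 945.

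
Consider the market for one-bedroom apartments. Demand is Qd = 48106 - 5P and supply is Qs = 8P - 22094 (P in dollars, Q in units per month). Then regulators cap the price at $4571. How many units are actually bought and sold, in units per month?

Setting quantity demanded equal to quantity supplied, 48106 - 5P = 8P - 22094, gives P* = 5400 and Q* = 21106.
Because the ceiling (4571) lies below the market-clearing price, it is binding.
At P = 4571: Qd = 48106 - 5·4571 = 25251 and Qs = 8·4571 - 22094 = 14474.
The quantity actually transacted is the short side, supply: 14474.

14474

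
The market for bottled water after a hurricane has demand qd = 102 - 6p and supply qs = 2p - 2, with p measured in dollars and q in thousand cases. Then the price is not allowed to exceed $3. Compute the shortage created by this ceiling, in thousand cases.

80

In a free market, 102 - 6p = 2p - 2 gives the equilibrium p* = 13, q* = 24.
Because the ceiling (3) lies below the market-clearing price, it is binding.
At p = 3: qd = 102 - 6·3 = 84 and qs = 2·3 - 2 = 4.
Shortage = qd - qs = 84 - 4 = 80.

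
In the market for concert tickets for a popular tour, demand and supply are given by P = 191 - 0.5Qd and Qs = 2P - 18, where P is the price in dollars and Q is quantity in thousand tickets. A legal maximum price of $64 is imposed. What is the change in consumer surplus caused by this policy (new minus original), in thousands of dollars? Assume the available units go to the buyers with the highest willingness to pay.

Rearranging demand gives Qd = 382 - 2P. Equilibrium: 382 - 2P = 2P - 18, so 400 = 4P and P* = 100, Q* = 182.
Since 64 < 100, the ceiling is binding.
At P = 64: Qd = 382 - 2·64 = 254 and Qs = 2·64 - 18 = 110.
Consumer surplus without the control is ½ · (191 - 100) · 182 = 8281.
With the ceiling, 110 units are sold at 64 (assume they go to the highest-value buyers). The demand price at Q = 110 is 136, so CS = ½ · [(191 - 64) + (136 - 64)] · 110 = 10945.
Change in consumer surplus = 10945 - 8281 = 2664.

2664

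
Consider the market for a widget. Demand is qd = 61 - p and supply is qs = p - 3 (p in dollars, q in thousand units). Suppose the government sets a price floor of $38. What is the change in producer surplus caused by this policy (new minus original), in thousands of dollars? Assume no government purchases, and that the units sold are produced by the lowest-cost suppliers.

In a free market, 61 - p = p - 3 gives the equilibrium p* = 32, q* = 29.
The floor of 38 is above the equilibrium price 32, so it binds.
At p = 38: qd = 61 - 38 = 23 and qs = 38 - 3 = 35.
Producer surplus without the control is ½ · (32 - 3) · 29 = 420.5.
With the floor, 23 units are sold at 38. The supply price at q = 23 is 26, so PS = ½ · [(38 - 3) + (38 - 26)] · 23 = 540.5.
Change in producer surplus = 540.5 - 420.5 = 120.

120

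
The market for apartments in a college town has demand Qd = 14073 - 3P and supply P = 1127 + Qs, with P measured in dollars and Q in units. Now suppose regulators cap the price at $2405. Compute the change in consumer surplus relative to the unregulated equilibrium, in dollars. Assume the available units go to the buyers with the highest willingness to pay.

Rearranging supply gives Qs = P - 1127. Setting quantity demanded equal to quantity supplied, 14073 - 3P = P - 1127, gives P* = 3800 and Q* = 2673.
The ceiling of 2405 is below the equilibrium price 3800, so it binds.
At P = 2405: Qd = 14073 - 3·2405 = 6858 and Qs = 2405 - 1127 = 1278.
Consumer surplus without the control is ½ · (4691 - 3800) · 2673 = 1190821.5.
With the ceiling, 1278 units are sold at 2405 (assume they go to the highest-value buyers). The demand price at Q = 1278 is 4265, so CS = ½ · [(4691 - 2405) + (4265 - 2405)] · 1278 = 2649294.
Change in consumer surplus = 2649294 - 1190821.5 = 1458472.5.

1458472.5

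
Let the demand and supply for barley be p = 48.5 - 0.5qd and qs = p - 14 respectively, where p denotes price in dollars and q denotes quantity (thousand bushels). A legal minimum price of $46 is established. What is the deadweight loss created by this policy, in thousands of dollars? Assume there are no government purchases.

243

Rearranging demand gives qd = 97 - 2p. In a free market, 97 - 2p = p - 14 gives the equilibrium p* = 37, q* = 23.
Since 46 > 37, the floor is binding.
At p = 46: qd = 97 - 2·46 = 5 and qs = 46 - 14 = 32.
Quantity traded falls to 5. At q = 5 the demand price is (97 - 5)/2 = 46 and the supply price is 14 + 5 = 19.
Deadweight loss = ½ · (46 - 19) · (23 - 5) = ½ · 27 · 18 = 243.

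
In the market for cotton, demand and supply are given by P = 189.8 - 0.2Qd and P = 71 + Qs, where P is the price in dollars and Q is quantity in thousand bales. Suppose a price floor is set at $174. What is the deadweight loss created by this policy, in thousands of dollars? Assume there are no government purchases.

Rearranging demand gives Qd = 949 - 5P; rearranging supply gives Qs = P - 71. Setting quantity demanded equal to quantity supplied, 949 - 5P = P - 71, gives P* = 170 and Q* = 99.
Because the floor (174) lies above the market-clearing price, it is binding.
At P = 174: Qd = 949 - 5·174 = 79 and Qs = 174 - 71 = 103.
Quantity traded falls to 79. At Q = 79 the demand price is (949 - 79)/5 = 174 and the supply price is 71 + 79 = 150.
Deadweight loss = ½ · (174 - 150) · (99 - 79) = ½ · 24 · 20 = 240.

240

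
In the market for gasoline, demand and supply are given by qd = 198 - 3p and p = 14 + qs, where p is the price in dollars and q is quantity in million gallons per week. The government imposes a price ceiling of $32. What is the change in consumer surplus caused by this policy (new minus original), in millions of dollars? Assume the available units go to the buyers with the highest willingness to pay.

304.5

Rearranging supply gives qs = p - 14. Setting quantity demanded equal to quantity supplied, 198 - 3p = p - 14, gives p* = 53 and q* = 39.
Since 32 < 53, the ceiling is binding.
At p = 32: qd = 198 - 3·32 = 102 and qs = 32 - 14 = 18.
Consumer surplus without the control is ½ · (66 - 53) · 39 = 253.5.
With the ceiling, 18 units are sold at 32 (assume they go to the highest-value buyers). The demand price at q = 18 is 60, so CS = ½ · [(66 - 32) + (60 - 32)] · 18 = 558.
Change in consumer surplus = 558 - 253.5 = 304.5.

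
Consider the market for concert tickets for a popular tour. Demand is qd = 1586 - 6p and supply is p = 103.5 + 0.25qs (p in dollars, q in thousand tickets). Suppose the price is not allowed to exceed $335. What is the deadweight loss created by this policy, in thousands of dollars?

Rearranging supply gives qs = 4p - 414. Without the control the market clears where 1586 - 6p = 4p - 414, i.e. p* = 200 and q* = 386.
The ceiling of 335 is above the equilibrium price 200, so it is not binding; the market clears at p* = 200, q* = 386.
Since the control does not bind, no trades are prevented and deadweight loss is zero.

0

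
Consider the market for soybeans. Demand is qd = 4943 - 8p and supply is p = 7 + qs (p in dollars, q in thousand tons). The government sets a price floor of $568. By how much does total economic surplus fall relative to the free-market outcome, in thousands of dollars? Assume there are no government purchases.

11664

Rearranging supply gives qs = p - 7. Without the control the market clears where 4943 - 8p = p - 7, i.e. p* = 550 and q* = 543.
Because the floor (568) lies above the market-clearing price, it is binding.
At p = 568: qd = 4943 - 8·568 = 399 and qs = 568 - 7 = 561.
Quantity traded falls to 399. At q = 399 the demand price is (4943 - 399)/8 = 568 and the supply price is 7 + 399 = 406.
Deadweight loss = ½ · (568 - 406) · (543 - 399) = ½ · 162 · 144 = 11664.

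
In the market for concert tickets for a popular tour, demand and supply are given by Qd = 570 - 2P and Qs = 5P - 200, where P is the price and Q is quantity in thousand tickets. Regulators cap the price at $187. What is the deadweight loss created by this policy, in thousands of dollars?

0

In a free market, 570 - 2P = 5P - 200 gives the equilibrium P* = 110, Q* = 350.
The ceiling of 187 is above the equilibrium price 110, so it is not binding; the market clears at P* = 110, Q* = 350.
Since the control does not bind, no trades are prevented and deadweight loss is zero.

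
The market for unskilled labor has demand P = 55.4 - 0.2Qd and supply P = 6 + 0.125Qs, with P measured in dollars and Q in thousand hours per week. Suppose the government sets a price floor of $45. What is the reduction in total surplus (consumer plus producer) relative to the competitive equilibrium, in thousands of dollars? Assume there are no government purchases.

Rearranging demand gives Qd = 277 - 5P; rearranging supply gives Qs = 8P - 48. Without the control the market clears where 277 - 5P = 8P - 48, i.e. P* = 25 and Q* = 152.
Because the floor (45) lies above the market-clearing price, it is binding.
At P = 45: Qd = 277 - 5·45 = 52 and Qs = 8·45 - 48 = 312.
Quantity traded falls to 52. At Q = 52 the demand price is (277 - 52)/5 = 45 and the supply price is (48 + 52)/8 = 12.5.
Deadweight loss = ½ · (45 - 12.5) · (152 - 52) = ½ · 32.5 · 100 = 1625.

1625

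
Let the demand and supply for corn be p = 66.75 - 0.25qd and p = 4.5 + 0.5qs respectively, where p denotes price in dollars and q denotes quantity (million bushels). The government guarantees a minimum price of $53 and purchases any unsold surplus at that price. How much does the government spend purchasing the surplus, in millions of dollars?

2226

Rearranging demand gives qd = 267 - 4p; rearranging supply gives qs = 2p - 9. Setting quantity demanded equal to quantity supplied, 267 - 4p = 2p - 9, gives p* = 46 and q* = 83.
The floor of 53 is above the equilibrium price 46, so it binds.
At p = 53: qd = 267 - 4·53 = 55 and qs = 2·53 - 9 = 97.
Surplus = qs - qd = 42.
Government expenditure = surplus × support price = 42 × 53 = 2226.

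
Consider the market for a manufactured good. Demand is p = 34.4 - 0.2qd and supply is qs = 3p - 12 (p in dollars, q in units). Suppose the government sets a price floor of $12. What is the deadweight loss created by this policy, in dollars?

0

Rearranging demand gives qd = 172 - 5p. Without the control the market clears where 172 - 5p = 3p - 12, i.e. p* = 23 and q* = 57.
Since 12 is below p* = 23, the floor does not bind and the free-market outcome prevails.
Since the control does not bind, no trades are prevented and deadweight loss is zero.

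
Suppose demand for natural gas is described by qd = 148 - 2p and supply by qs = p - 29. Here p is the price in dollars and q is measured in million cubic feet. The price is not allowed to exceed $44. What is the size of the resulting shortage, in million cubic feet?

45

Setting quantity demanded equal to quantity supplied, 148 - 2p = p - 29, gives p* = 59 and q* = 30.
Since 44 < 59, the ceiling is binding.
At p = 44: qd = 148 - 2·44 = 60 and qs = 44 - 29 = 15.
Shortage = qd - qs = 60 - 15 = 45.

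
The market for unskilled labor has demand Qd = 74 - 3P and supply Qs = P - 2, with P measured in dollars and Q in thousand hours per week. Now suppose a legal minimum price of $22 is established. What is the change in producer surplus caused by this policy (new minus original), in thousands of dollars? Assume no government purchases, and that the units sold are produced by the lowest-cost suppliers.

-16.5

In a free market, 74 - 3P = P - 2 gives the equilibrium P* = 19, Q* = 17.
Since 22 > 19, the floor is binding.
At P = 22: Qd = 74 - 3·22 = 8 and Qs = 22 - 2 = 20.
Producer surplus without the control is ½ · (19 - 2) · 17 = 144.5.
With the floor, 8 units are sold at 22. The supply price at Q = 8 is 10, so PS = ½ · [(22 - 2) + (22 - 10)] · 8 = 128.
Change in producer surplus = 128 - 144.5 = -16.5.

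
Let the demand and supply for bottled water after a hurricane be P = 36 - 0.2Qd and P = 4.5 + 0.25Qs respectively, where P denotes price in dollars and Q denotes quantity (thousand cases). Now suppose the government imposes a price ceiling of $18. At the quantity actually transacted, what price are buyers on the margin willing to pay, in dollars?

Rearranging demand gives Qd = 180 - 5P; rearranging supply gives Qs = 4P - 18. In a free market, 180 - 5P = 4P - 18 gives the equilibrium P* = 22, Q* = 70.
Because the ceiling (18) lies below the market-clearing price, it is binding.
At P = 18: Qd = 180 - 5·18 = 90 and Qs = 4·18 - 18 = 54.
Only 54 units reach the market. On the demand curve, the marginal buyer's willingness to pay at Q = 54 is (180 - 54)/5 = 25.2.

25.2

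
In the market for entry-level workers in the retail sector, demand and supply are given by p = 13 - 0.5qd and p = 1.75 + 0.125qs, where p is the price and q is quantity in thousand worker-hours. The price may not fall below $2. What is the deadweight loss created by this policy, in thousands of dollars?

0

Rearranging demand gives qd = 26 - 2p; rearranging supply gives qs = 8p - 14. Equilibrium: 26 - 2p = 8p - 14, so 40 = 10p and p* = 4, q* = 18.
Since 2 is below p* = 4, the floor does not bind and the free-market outcome prevails.
Since the control does not bind, no trades are prevented and deadweight loss is zero.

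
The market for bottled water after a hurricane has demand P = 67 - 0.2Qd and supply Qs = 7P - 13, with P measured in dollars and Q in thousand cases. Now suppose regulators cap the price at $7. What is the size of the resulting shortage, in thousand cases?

Rearranging demand gives Qd = 335 - 5P. Equilibrium: 335 - 5P = 7P - 13, so 348 = 12P and P* = 29, Q* = 190.
The ceiling of 7 is below the equilibrium price 29, so it binds.
At P = 7: Qd = 335 - 5·7 = 300 and Qs = 7·7 - 13 = 36.
Shortage = Qd - Qs = 300 - 36 = 264.

264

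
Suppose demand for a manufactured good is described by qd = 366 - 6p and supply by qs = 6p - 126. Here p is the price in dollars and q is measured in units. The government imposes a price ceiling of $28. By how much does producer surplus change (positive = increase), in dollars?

Without the control the market clears where 366 - 6p = 6p - 126, i.e. p* = 41 and q* = 120.
The ceiling of 28 is below the equilibrium price 41, so it binds.
At p = 28: qd = 366 - 6·28 = 198 and qs = 6·28 - 126 = 42.
Producer surplus without the control is ½ · (41 - 21) · 120 = 1200.
With the ceiling, producers sell 42 units at 28, so PS = ½ · (28 - 21) · 42 = 147.
Change in producer surplus = 147 - 1200 = -1053.

-1053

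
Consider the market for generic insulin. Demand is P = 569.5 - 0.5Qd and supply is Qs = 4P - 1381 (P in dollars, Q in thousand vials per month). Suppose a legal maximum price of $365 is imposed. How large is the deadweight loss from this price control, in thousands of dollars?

18150

Rearranging demand gives Qd = 1139 - 2P. In a free market, 1139 - 2P = 4P - 1381 gives the equilibrium P* = 420, Q* = 299.
Since 365 < 420, the ceiling is binding.
At P = 365: Qd = 1139 - 2·365 = 409 and Qs = 4·365 - 1381 = 79.
Quantity traded falls to 79. At Q = 79 the demand price is (1139 - 79)/2 = 530 and the supply price is (1381 + 79)/4 = 365.
Deadweight loss = ½ · (530 - 365) · (299 - 79) = ½ · 165 · 220 = 18150.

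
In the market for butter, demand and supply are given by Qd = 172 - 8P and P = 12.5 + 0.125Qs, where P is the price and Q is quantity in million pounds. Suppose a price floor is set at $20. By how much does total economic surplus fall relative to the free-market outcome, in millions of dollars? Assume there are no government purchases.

Rearranging supply gives Qs = 8P - 100. Setting quantity demanded equal to quantity supplied, 172 - 8P = 8P - 100, gives P* = 17 and Q* = 36.
The floor of 20 is above the equilibrium price 17, so it binds.
At P = 20: Qd = 172 - 8·20 = 12 and Qs = 8·20 - 100 = 60.
Quantity traded falls to 12. At Q = 12 the demand price is (172 - 12)/8 = 20 and the supply price is (100 + 12)/8 = 14.
Deadweight loss = ½ · (20 - 14) · (36 - 12) = ½ · 6 · 24 = 72.

72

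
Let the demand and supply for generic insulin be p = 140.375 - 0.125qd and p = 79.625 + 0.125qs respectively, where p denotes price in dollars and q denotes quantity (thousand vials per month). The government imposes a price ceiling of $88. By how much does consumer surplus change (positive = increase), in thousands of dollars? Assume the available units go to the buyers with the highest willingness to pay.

-462

Rearranging demand gives qd = 1123 - 8p; rearranging supply gives qs = 8p - 637. Equilibrium: 1123 - 8p = 8p - 637, so 1760 = 16p and p* = 110, q* = 243.
Since 88 < 110, the ceiling is binding.
At p = 88: qd = 1123 - 8·88 = 419 and qs = 8·88 - 637 = 67.
Consumer surplus without the control is ½ · (140.375 - 110) · 243 = 3690.5625.
With the ceiling, 67 units are sold at 88 (assume they go to the highest-value buyers). The demand price at q = 67 is 132, so CS = ½ · [(140.375 - 88) + (132 - 88)] · 67 = 3228.5625.
Change in consumer surplus = 3228.5625 - 3690.5625 = -462.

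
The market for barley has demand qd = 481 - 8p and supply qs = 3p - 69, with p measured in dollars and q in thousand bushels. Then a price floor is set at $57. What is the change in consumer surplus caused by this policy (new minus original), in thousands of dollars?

Equilibrium: 481 - 8p = 3p - 69, so 550 = 11p and p* = 50, q* = 81.
Since 57 > 50, the floor is binding.
At p = 57: qd = 481 - 8·57 = 25 and qs = 3·57 - 69 = 102.
Consumer surplus without the control is ½ · (60.125 - 50) · 81 = 410.0625.
With the floor, consumers buy 25 units at 57, so CS = ½ · (60.125 - 57) · 25 = 39.0625.
Change in consumer surplus = 39.0625 - 410.0625 = -371.

-371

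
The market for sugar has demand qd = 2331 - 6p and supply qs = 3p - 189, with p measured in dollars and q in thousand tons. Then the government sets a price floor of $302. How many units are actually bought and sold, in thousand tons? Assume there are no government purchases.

Without the control the market clears where 2331 - 6p = 3p - 189, i.e. p* = 280 and q* = 651.
Since 302 > 280, the floor is binding.
At p = 302: qd = 2331 - 6·302 = 519 and qs = 3·302 - 189 = 717.
The quantity actually transacted is the short side, demand: 519.

519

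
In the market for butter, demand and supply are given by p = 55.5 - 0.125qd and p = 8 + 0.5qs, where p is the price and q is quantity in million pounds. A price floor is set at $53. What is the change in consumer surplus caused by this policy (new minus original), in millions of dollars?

-336

Rearranging demand gives qd = 444 - 8p; rearranging supply gives qs = 2p - 16. Setting quantity demanded equal to quantity supplied, 444 - 8p = 2p - 16, gives p* = 46 and q* = 76.
The floor of 53 is above the equilibrium price 46, so it binds.
At p = 53: qd = 444 - 8·53 = 20 and qs = 2·53 - 16 = 90.
Consumer surplus without the control is ½ · (55.5 - 46) · 76 = 361.
With the floor, consumers buy 20 units at 53, so CS = ½ · (55.5 - 53) · 20 = 25.
Change in consumer surplus = 25 - 361 = -336.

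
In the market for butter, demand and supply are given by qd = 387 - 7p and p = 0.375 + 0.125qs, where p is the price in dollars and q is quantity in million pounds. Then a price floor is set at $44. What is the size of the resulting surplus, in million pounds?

270

Rearranging supply gives qs = 8p - 3. Without the control the market clears where 387 - 7p = 8p - 3, i.e. p* = 26 and q* = 205.
Because the floor (44) lies above the market-clearing price, it is binding.
At p = 44: qd = 387 - 7·44 = 79 and qs = 8·44 - 3 = 349.
Surplus = qs - qd = 349 - 79 = 270.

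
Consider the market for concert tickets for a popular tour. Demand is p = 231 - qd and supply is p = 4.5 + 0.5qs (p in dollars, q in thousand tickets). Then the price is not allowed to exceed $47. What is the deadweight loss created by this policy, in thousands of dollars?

3267

Rearranging demand gives qd = 231 - p; rearranging supply gives qs = 2p - 9. Without the control the market clears where 231 - p = 2p - 9, i.e. p* = 80 and q* = 151.
Since 47 < 80, the ceiling is binding.
At p = 47: qd = 231 - 47 = 184 and qs = 2·47 - 9 = 85.
Quantity traded falls to 85. At q = 85 the demand price is 231 - 85 = 146 and the supply price is (9 + 85)/2 = 47.
Deadweight loss = ½ · (146 - 47) · (151 - 85) = ½ · 99 · 66 = 3267.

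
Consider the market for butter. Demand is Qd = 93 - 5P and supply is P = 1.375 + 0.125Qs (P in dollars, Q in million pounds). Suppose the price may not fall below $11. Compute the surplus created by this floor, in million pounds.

Rearranging supply gives Qs = 8P - 11. Setting quantity demanded equal to quantity supplied, 93 - 5P = 8P - 11, gives P* = 8 and Q* = 53.
Since 11 > 8, the floor is binding.
At P = 11: Qd = 93 - 5·11 = 38 and Qs = 8·11 - 11 = 77.
Surplus = Qs - Qd = 77 - 38 = 39.

39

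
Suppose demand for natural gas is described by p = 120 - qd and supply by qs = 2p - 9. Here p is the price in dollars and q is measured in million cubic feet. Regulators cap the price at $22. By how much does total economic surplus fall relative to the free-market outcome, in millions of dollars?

Rearranging demand gives qd = 120 - p. Without the control the market clears where 120 - p = 2p - 9, i.e. p* = 43 and q* = 77.
Because the ceiling (22) lies below the market-clearing price, it is binding.
At p = 22: qd = 120 - 22 = 98 and qs = 2·22 - 9 = 35.
Quantity traded falls to 35. At q = 35 the demand price is 120 - 35 = 85 and the supply price is (9 + 35)/2 = 22.
Deadweight loss = ½ · (85 - 22) · (77 - 35) = ½ · 63 · 42 = 1323.

1323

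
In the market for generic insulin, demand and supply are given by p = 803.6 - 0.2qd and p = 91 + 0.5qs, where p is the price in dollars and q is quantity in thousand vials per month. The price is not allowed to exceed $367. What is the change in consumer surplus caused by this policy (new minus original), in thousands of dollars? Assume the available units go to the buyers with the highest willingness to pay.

106900.4

Rearranging demand gives qd = 4018 - 5p; rearranging supply gives qs = 2p - 182. Without the control the market clears where 4018 - 5p = 2p - 182, i.e. p* = 600 and q* = 1018.
The ceiling of 367 is below the equilibrium price 600, so it binds.
At p = 367: qd = 4018 - 5·367 = 2183 and qs = 2·367 - 182 = 552.
Consumer surplus without the control is ½ · (803.6 - 600) · 1018 = 103632.4.
With the ceiling, 552 units are sold at 367 (assume they go to the highest-value buyers). The demand price at q = 552 is 693.2, so CS = ½ · [(803.6 - 367) + (693.2 - 367)] · 552 = 210532.8.
Change in consumer surplus = 210532.8 - 103632.4 = 106900.4.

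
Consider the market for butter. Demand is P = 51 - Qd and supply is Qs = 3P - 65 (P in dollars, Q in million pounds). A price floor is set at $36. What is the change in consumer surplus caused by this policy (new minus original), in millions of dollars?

Rearranging demand gives Qd = 51 - P. Without the control the market clears where 51 - P = 3P - 65, i.e. P* = 29 and Q* = 22.
Since 36 > 29, the floor is binding.
At P = 36: Qd = 51 - 36 = 15 and Qs = 3·36 - 65 = 43.
Consumer surplus without the control is ½ · (51 - 29) · 22 = 242.
With the floor, consumers buy 15 units at 36, so CS = ½ · (51 - 36) · 15 = 112.5.
Change in consumer surplus = 112.5 - 242 = -129.5.

-129.5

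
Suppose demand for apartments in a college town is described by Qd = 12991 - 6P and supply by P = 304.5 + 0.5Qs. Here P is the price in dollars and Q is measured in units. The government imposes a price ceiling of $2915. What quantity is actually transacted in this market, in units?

2791

Rearranging supply gives Qs = 2P - 609. Without the control the market clears where 12991 - 6P = 2P - 609, i.e. P* = 1700 and Q* = 2791.
The ceiling of 2915 is above the equilibrium price 1700, so it is not binding; the market clears at P* = 1700, Q* = 2791.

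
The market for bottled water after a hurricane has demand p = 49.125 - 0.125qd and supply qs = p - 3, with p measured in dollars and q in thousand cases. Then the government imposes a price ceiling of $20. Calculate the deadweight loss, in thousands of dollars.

Rearranging demand gives qd = 393 - 8p. Setting quantity demanded equal to quantity supplied, 393 - 8p = p - 3, gives p* = 44 and q* = 41.
Since 20 < 44, the ceiling is binding.
At p = 20: qd = 393 - 8·20 = 233 and qs = 20 - 3 = 17.
Quantity traded falls to 17. At q = 17 the demand price is (393 - 17)/8 = 47 and the supply price is 3 + 17 = 20.
Deadweight loss = ½ · (47 - 20) · (41 - 17) = ½ · 27 · 24 = 324.

324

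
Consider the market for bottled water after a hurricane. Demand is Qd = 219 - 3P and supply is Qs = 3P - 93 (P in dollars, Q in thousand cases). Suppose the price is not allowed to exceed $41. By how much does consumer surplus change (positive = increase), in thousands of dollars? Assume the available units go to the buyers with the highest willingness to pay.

148.5

Without the control the market clears where 219 - 3P = 3P - 93, i.e. P* = 52 and Q* = 63.
Since 41 < 52, the ceiling is binding.
At P = 41: Qd = 219 - 3·41 = 96 and Qs = 3·41 - 93 = 30.
Consumer surplus without the control is ½ · (73 - 52) · 63 = 661.5.
With the ceiling, 30 units are sold at 41 (assume they go to the highest-value buyers). The demand price at Q = 30 is 63, so CS = ½ · [(73 - 41) + (63 - 41)] · 30 = 810.
Change in consumer surplus = 810 - 661.5 = 148.5.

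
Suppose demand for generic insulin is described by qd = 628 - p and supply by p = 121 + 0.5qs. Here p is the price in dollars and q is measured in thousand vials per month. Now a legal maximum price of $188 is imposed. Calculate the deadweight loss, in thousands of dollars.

Rearranging supply gives qs = 2p - 242. Setting quantity demanded equal to quantity supplied, 628 - p = 2p - 242, gives p* = 290 and q* = 338.
Because the ceiling (188) lies below the market-clearing price, it is binding.
At p = 188: qd = 628 - 188 = 440 and qs = 2·188 - 242 = 134.
Quantity traded falls to 134. At q = 134 the demand price is 628 - 134 = 494 and the supply price is (242 + 134)/2 = 188.
Deadweight loss = ½ · (494 - 188) · (338 - 134) = ½ · 306 · 204 = 31212.

31212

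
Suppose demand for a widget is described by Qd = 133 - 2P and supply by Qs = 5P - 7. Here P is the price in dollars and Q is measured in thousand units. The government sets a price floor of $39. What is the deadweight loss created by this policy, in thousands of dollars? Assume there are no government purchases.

Equilibrium: 133 - 2P = 5P - 7, so 140 = 7P and P* = 20, Q* = 93.
The floor of 39 is above the equilibrium price 20, so it binds.
At P = 39: Qd = 133 - 2·39 = 55 and Qs = 5·39 - 7 = 188.
Quantity traded falls to 55. At Q = 55 the demand price is (133 - 55)/2 = 39 and the supply price is (7 + 55)/5 = 12.4.
Deadweight loss = ½ · (39 - 12.4) · (93 - 55) = ½ · 26.6 · 38 = 505.4.

505.4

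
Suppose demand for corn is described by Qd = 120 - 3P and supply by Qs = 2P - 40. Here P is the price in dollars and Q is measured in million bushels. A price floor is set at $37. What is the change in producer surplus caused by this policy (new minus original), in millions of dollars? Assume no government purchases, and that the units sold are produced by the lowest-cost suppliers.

-11.25

Equilibrium: 120 - 3P = 2P - 40, so 160 = 5P and P* = 32, Q* = 24.
The floor of 37 is above the equilibrium price 32, so it binds.
At P = 37: Qd = 120 - 3·37 = 9 and Qs = 2·37 - 40 = 34.
Producer surplus without the control is ½ · (32 - 20) · 24 = 144.
With the floor, 9 units are sold at 37. The supply price at Q = 9 is 24.5, so PS = ½ · [(37 - 20) + (37 - 24.5)] · 9 = 132.75.
Change in producer surplus = 132.75 - 144 = -11.25.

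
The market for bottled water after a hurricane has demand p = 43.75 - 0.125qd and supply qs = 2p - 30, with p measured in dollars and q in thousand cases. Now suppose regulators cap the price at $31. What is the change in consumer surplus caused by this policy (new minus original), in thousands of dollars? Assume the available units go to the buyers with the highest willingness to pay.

211.75

Rearranging demand gives qd = 350 - 8p. Setting quantity demanded equal to quantity supplied, 350 - 8p = 2p - 30, gives p* = 38 and q* = 46.
The ceiling of 31 is below the equilibrium price 38, so it binds.
At p = 31: qd = 350 - 8·31 = 102 and qs = 2·31 - 30 = 32.
Consumer surplus without the control is ½ · (43.75 - 38) · 46 = 132.25.
With the ceiling, 32 units are sold at 31 (assume they go to the highest-value buyers). The demand price at q = 32 is 39.75, so CS = ½ · [(43.75 - 31) + (39.75 - 31)] · 32 = 344.
Change in consumer surplus = 344 - 132.25 = 211.75.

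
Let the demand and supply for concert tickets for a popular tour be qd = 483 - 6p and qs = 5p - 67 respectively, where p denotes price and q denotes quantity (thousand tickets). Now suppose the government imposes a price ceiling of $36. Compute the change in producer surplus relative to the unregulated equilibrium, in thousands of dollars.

-2072

Without the control the market clears where 483 - 6p = 5p - 67, i.e. p* = 50 and q* = 183.
Because the ceiling (36) lies below the market-clearing price, it is binding.
At p = 36: qd = 483 - 6·36 = 267 and qs = 5·36 - 67 = 113.
Producer surplus without the control is ½ · (50 - 13.4) · 183 = 3348.9.
With the ceiling, producers sell 113 units at 36, so PS = ½ · (36 - 13.4) · 113 = 1276.9.
Change in producer surplus = 1276.9 - 3348.9 = -2072.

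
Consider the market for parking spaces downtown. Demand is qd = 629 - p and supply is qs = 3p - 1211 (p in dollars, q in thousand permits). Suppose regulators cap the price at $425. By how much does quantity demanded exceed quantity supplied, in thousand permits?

Equilibrium: 629 - p = 3p - 1211, so 1840 = 4p and p* = 460, q* = 169.
The ceiling of 425 is below the equilibrium price 460, so it binds.
At p = 425: qd = 629 - 425 = 204 and qs = 3·425 - 1211 = 64.
Shortage = qd - qs = 204 - 64 = 140.

140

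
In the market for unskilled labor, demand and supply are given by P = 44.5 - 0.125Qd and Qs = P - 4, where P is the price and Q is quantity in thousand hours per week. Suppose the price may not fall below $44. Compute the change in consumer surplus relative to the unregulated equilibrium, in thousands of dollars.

-80

Rearranging demand gives Qd = 356 - 8P. Equilibrium: 356 - 8P = P - 4, so 360 = 9P and P* = 40, Q* = 36.
Because the floor (44) lies above the market-clearing price, it is binding.
At P = 44: Qd = 356 - 8·44 = 4 and Qs = 44 - 4 = 40.
Consumer surplus without the control is ½ · (44.5 - 40) · 36 = 81.
With the floor, consumers buy 4 units at 44, so CS = ½ · (44.5 - 44) · 4 = 1.
Change in consumer surplus = 1 - 81 = -80.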